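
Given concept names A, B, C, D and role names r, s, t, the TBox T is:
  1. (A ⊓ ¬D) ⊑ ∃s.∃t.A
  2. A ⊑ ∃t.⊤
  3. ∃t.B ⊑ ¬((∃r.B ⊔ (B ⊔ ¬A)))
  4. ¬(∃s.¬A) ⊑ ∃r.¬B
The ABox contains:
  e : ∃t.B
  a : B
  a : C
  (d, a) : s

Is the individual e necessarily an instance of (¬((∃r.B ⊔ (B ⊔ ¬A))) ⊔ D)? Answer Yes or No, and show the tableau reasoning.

Yes

1. e : (¬((∃r.B ⊔ (B ⊔ ¬A))) ⊔ D)?  L(e) = {∃t.B} ∪ {((∃r.B ⊔ (B ⊔ ¬A)) ⊓ ¬D)}
   clash {A, ¬A} at e — e ∈ (¬((∃r.B ⊔ (B ⊔ ¬A))) ⊔ D)
2. Hence e : (¬((∃r.B ⊔ (B ⊔ ¬A))) ⊔ D): entailed.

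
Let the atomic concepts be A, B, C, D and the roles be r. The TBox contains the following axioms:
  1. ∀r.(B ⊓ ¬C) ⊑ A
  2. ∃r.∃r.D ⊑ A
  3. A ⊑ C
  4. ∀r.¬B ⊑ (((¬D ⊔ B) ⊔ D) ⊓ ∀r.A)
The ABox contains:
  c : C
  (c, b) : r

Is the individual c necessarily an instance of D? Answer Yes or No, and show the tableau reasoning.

No

1. c : D?  L(c) = {C} ∪ {¬D}
   open: L(c) ⊇ {C, ¬D, ∀r.∀r.¬D, ∃r.(¬B ⊔ C), ∃r.B} (+ ∃-successors) — c ∉ D possible
2. Hence c : D: not entailed.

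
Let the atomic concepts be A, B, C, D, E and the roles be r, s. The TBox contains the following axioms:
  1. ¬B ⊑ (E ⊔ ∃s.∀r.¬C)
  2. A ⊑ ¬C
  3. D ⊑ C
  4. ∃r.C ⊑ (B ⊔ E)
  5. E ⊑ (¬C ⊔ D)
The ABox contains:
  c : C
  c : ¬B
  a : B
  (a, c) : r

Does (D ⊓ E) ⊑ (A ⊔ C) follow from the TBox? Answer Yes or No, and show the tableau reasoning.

1. (D ⊓ E) ⊑ (A ⊔ C)  ⇔  ((D ⊓ E) ⊓ (¬A ⊓ ¬C)) unsat w.r.t. T
   all branches close; clash {C, ¬C} at x₀
2. Hence (D ⊓ E) ⊑ (A ⊔ C): entailed.

Yes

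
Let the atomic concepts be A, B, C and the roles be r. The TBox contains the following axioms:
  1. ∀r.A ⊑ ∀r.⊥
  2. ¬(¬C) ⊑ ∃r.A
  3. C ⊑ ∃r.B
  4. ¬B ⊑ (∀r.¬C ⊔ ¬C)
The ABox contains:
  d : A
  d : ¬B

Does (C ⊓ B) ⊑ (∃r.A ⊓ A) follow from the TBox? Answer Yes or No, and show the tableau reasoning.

No

1. (C ⊓ B) ⊑ (∃r.A ⊓ A)  ⇔  ((C ⊓ B) ⊓ (∀r.¬A ⊔ ¬A)) unsat w.r.t. T
   apply at x₀: ¬(¬C)⊑∃r.A; C⊑∃r.B
   open: L(x₀) ⊇ {B, C, ¬A, ∃r.A, ∃r.B, …} (+ ∃-successors)
2. Hence (C ⊓ B) ⊑ (∃r.A ⊓ A): not entailed.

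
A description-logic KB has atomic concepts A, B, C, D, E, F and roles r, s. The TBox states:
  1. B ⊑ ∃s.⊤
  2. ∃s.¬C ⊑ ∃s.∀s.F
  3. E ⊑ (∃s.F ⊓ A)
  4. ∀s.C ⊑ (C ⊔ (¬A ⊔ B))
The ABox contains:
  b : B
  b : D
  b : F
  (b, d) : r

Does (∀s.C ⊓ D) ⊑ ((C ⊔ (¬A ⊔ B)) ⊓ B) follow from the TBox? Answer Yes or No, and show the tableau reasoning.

1. (∀s.C ⊓ D) ⊑ ((C ⊔ (¬A ⊔ B)) ⊓ B)  ⇔  ((∀s.C ⊓ D) ⊓ ((¬C ⊓ (A ⊓ ¬B)) ⊔ ¬B)) unsat w.r.t. T
   apply at x₀: ∀s.C⊑(C ⊔ (¬A ⊔ B))
   open: L(x₀) ⊇ {C, D, ¬B, ¬E, ∀s.C}
2. Hence (∀s.C ⊓ D) ⊑ ((C ⊔ (¬A ⊔ B)) ⊓ B): not entailed.

No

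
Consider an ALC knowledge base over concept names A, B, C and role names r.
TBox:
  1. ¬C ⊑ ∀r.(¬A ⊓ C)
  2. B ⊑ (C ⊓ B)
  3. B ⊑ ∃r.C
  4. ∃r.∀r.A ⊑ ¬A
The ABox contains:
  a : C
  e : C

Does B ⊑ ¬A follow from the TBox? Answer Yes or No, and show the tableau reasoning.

No

1. B ⊑ ¬A  ⇔  (B ⊓ A) unsat w.r.t. T
   apply at x₀: B⊑(C ⊓ B); B⊑∃r.C
   open: L(x₀) ⊇ {A, B, C, ∀r.∃r.¬A, ∃r.C} (+ ∃-successors)
2. Hence B ⊑ ¬A: not entailed.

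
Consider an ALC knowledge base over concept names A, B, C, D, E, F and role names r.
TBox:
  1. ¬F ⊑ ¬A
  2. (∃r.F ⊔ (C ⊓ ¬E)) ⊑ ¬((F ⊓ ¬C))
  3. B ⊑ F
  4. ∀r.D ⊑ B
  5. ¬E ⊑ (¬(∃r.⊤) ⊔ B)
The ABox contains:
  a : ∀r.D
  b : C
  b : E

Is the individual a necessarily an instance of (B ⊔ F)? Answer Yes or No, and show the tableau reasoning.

1. a : (B ⊔ F)?  L(a) = {∀r.D} ∪ {(¬B ⊓ ¬F)}
   clash {B, ¬B} at a — a ∈ (B ⊔ F)
2. Hence a : (B ⊔ F): entailed.

Yes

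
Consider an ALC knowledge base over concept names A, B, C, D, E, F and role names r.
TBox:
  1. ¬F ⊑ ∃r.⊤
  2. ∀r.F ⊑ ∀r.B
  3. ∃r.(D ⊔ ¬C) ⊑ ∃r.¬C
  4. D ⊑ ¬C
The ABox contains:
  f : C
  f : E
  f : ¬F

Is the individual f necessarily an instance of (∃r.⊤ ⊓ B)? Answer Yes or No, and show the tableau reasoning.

1. f : (∃r.⊤ ⊓ B)?  L(f) = {C, E, ¬F} ∪ {(∀r.⊥ ⊔ ¬B)}
   apply at f: ¬F⊑∃r.⊤
   open: L(f) ⊇ {C, E, ¬B, ¬D, ¬F, …} (+ ∃-successors) — f ∉ (∃r.⊤ ⊓ B) possible
2. Hence f : (∃r.⊤ ⊓ B): not entailed.

No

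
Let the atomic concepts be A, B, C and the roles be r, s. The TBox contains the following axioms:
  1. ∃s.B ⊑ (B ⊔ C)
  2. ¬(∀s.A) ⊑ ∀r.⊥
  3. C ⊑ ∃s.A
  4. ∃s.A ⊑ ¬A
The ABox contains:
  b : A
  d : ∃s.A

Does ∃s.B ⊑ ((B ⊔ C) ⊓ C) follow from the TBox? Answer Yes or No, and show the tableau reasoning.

No

1. ∃s.B ⊑ ((B ⊔ C) ⊓ C)  ⇔  (∃s.B ⊓ ((¬B ⊓ ¬C) ⊔ ¬C)) unsat w.r.t. T
   apply at x₀: ∃s.B⊑(B ⊔ C)
   open: L(x₀) ⊇ {B, ¬A, ¬C, ∀s.A, ∃s.B} (+ ∃-successors)
2. Hence ∃s.B ⊑ ((B ⊔ C) ⊓ C): not entailed.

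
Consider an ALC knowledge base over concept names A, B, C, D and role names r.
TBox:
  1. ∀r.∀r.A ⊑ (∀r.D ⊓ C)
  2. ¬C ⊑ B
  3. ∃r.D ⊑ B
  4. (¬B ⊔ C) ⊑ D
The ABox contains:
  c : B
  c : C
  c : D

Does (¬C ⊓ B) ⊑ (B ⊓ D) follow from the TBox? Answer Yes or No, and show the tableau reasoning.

1. (¬C ⊓ B) ⊑ (B ⊓ D)  ⇔  ((¬C ⊓ B) ⊓ (¬B ⊔ ¬D)) unsat w.r.t. T
   open: L(x₀) ⊇ {B, ¬C, ¬D, ∃r.∃r.¬A} (+ ∃-successors)
2. Hence (¬C ⊓ B) ⊑ (B ⊓ D): not entailed.

No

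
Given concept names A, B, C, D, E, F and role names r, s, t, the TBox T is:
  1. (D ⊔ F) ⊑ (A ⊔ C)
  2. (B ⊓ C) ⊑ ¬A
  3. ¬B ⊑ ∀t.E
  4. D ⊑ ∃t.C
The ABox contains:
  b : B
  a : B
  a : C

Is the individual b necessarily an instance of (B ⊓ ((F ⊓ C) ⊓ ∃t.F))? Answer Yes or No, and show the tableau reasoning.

1. b : (B ⊓ ((F ⊓ C) ⊓ ∃t.F))?  L(b) = {B} ∪ {(¬B ⊔ ((¬F ⊔ ¬C) ⊔ ∀t.¬F))}
   open: L(b) ⊇ {B, ¬C, ¬D, ¬F} — b ∉ (B ⊓ ((F ⊓ C) ⊓ ∃t.F)) possible
2. Hence b : (B ⊓ ((F ⊓ C) ⊓ ∃t.F)): not entailed.

No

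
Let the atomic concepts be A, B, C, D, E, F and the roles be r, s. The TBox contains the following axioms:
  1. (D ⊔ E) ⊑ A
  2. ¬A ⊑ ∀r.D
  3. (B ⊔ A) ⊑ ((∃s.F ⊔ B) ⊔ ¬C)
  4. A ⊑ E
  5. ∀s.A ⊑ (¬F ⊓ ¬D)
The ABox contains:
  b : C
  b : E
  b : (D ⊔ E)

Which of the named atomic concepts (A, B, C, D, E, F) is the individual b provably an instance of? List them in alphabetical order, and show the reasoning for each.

1. b : A?  L(b) = {C, E, (D ⊔ E)} ∪ {¬A}
   clash {A, ¬A} at b — b ∈ A
2. b : B?  L(b) = {C, E, (D ⊔ E)} ∪ {¬B}
   apply at b: (D ⊔ E)⊑A
   open: L(b) ⊇ {A, C, E, ¬B, ∃s.F, …} (+ ∃-successors) — b ∉ B possible
3. b : C?  L(b) = {C, E, (D ⊔ E)} ∪ {¬C}
   clash {C, ¬C} at b — b ∈ C
4. b : D?  L(b) = {C, E, (D ⊔ E)} ∪ {¬D}
   apply at b: (D ⊔ E)⊑A
   open: L(b) ⊇ {A, C, E, ¬D, ∃s.F, …} (+ ∃-successors) — b ∉ D possible
5. b : E?  L(b) = {C, E, (D ⊔ E)} ∪ {¬E}
   clash {E, ¬E} at b — b ∈ E
6. b : F?  L(b) = {C, E, (D ⊔ E)} ∪ {¬F}
   apply at b: (D ⊔ E)⊑A
   open: L(b) ⊇ {A, C, E, ¬F, ∃s.F, …} (+ ∃-successors) — b ∉ F possible
7. Entailed for b: {A, C, E}

{A, C, E}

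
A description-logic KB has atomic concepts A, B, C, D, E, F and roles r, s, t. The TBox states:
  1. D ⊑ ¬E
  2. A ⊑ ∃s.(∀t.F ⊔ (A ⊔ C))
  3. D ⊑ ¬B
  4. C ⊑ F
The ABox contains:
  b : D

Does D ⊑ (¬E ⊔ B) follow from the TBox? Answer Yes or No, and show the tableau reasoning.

Yes

1. D ⊑ (¬E ⊔ B)  ⇔  (D ⊓ (E ⊓ ¬B)) unsat w.r.t. T
   all branches close; clash {E, ¬E} at x₀
2. Hence D ⊑ (¬E ⊔ B): entailed.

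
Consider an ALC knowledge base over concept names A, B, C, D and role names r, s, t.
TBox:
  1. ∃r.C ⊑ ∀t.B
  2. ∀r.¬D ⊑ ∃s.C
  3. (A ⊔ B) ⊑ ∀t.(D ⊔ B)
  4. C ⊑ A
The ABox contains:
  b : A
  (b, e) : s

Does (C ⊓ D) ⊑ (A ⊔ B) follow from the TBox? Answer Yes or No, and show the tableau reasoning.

Yes

1. (C ⊓ D) ⊑ (A ⊔ B)  ⇔  ((C ⊓ D) ⊓ (¬A ⊓ ¬B)) unsat w.r.t. T
   all branches close; clash {A, ¬A} at x₀
2. Hence (C ⊓ D) ⊑ (A ⊔ B): entailed.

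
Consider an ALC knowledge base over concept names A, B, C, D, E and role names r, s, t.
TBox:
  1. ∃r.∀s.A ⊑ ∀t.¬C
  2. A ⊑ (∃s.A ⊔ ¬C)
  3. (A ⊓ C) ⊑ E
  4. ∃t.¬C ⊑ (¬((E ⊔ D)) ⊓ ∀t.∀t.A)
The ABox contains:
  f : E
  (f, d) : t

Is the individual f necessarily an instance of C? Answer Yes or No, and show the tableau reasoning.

1. f : C?  L(f) = {E} ∪ {¬C}
   open: L(f) ⊇ {E, ¬A, ¬C, ∀r.∃s.¬A, ∀t.C} — f ∉ C possible
2. Hence f : C: not entailed.

No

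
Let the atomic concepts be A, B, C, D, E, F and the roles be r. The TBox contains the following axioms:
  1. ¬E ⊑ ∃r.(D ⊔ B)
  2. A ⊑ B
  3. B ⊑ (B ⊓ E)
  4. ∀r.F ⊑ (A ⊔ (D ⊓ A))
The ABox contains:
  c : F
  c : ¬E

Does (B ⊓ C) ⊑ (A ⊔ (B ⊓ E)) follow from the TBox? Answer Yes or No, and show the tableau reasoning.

Yes

1. (B ⊓ C) ⊑ (A ⊔ (B ⊓ E))  ⇔  ((B ⊓ C) ⊓ (¬A ⊓ (¬B ⊔ ¬E))) unsat w.r.t. T
   all branches close; clash {E, ¬E} at x₀
2. Hence (B ⊓ C) ⊑ (A ⊔ (B ⊓ E)): entailed.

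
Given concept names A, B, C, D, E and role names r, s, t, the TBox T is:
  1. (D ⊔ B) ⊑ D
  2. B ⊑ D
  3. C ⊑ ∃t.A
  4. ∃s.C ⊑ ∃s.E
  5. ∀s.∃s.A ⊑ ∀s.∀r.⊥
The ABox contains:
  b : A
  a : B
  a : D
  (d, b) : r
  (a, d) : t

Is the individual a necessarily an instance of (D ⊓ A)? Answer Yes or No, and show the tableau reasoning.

1. a : (D ⊓ A)?  L(a) = {B, D} ∪ {(¬D ⊔ ¬A)}
   open: L(a) ⊇ {B, D, ¬A, ¬C, ∀s.¬C, …} (+ ∃-successors) — a ∉ (D ⊓ A) possible
2. Hence a : (D ⊓ A): not entailed.

No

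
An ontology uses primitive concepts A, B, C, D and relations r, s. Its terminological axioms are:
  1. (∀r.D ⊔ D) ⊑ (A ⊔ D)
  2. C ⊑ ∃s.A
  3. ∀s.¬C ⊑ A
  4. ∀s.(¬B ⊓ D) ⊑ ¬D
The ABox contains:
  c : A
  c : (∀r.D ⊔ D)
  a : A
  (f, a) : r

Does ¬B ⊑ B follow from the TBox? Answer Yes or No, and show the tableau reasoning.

1. ¬B ⊑ B  ⇔  (¬B ⊓ ¬B) unsat w.r.t. T
   open: L(x₀) ⊇ {¬B, ¬C, ¬D, ∃r.¬D, ∃s.C} (+ ∃-successors)
2. Hence ¬B ⊑ B: not entailed.

No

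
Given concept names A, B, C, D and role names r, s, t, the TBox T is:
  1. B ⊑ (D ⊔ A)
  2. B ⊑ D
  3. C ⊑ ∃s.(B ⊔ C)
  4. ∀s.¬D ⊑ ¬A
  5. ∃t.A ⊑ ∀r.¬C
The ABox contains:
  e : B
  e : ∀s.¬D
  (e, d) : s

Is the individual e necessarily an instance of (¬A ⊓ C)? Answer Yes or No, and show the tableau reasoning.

1. e : (¬A ⊓ C)?  L(e) = {B, ∀s.¬D} ∪ {(A ⊔ ¬C)}
   apply at e: B⊑(D ⊔ A); B⊑D; ∀s.¬D⊑¬A
   open: L(e) ⊇ {B, D, ¬A, ¬C, ∀s.¬D, …} — e ∉ (¬A ⊓ C) possible
2. Hence e : (¬A ⊓ C): not entailed.

No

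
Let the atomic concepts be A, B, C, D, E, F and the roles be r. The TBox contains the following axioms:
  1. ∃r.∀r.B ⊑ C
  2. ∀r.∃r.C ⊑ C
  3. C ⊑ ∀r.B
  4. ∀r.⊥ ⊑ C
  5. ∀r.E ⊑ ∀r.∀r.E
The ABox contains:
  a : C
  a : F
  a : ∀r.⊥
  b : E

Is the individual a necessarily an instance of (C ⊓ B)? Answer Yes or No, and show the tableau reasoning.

1. a : (C ⊓ B)?  L(a) = {C, F, ∀r.⊥} ∪ {(¬C ⊔ ¬B)}
   apply at a: C⊑∀r.B
   open: L(a) ⊇ {C, F, ¬B, ∀r.B, ∀r.∀r.E, …} — a ∉ (C ⊓ B) possible
2. Hence a : (C ⊓ B): not entailed.

No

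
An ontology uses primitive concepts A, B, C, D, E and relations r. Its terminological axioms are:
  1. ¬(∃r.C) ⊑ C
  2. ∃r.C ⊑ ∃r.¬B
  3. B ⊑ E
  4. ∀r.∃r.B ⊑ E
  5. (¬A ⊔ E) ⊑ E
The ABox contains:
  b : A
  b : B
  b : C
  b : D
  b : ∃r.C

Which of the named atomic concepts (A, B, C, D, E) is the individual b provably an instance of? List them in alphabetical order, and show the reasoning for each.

1. b : A?  L(b) = {A, B, C, D, ∃r.C} ∪ {¬A}
   clash {A, ¬A} at b — b ∈ A
2. b : B?  L(b) = {A, B, C, D, ∃r.C} ∪ {¬B}
   clash {B, ¬B} at b — b ∈ B
3. b : C?  L(b) = {A, B, C, D, ∃r.C} ∪ {¬C}
   clash {C, ¬C} at b — b ∈ C
4. b : D?  L(b) = {A, B, C, D, ∃r.C} ∪ {¬D}
   clash {D, ¬D} at b — b ∈ D
5. b : E?  L(b) = {A, B, C, D, ∃r.C} ∪ {¬E}
   clash {E, ¬E} at b — b ∈ E
6. Entailed for b: {A, B, C, D, E}

{A, B, C, D, E}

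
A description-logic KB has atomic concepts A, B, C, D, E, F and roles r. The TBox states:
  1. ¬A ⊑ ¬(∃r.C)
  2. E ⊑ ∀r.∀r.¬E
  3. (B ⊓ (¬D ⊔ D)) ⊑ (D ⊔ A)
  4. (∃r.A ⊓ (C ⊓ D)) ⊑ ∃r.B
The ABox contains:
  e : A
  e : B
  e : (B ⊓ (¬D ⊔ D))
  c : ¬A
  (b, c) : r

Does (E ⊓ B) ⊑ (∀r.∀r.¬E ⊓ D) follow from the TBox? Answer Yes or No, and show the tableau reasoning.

1. (E ⊓ B) ⊑ (∀r.∀r.¬E ⊓ D)  ⇔  ((E ⊓ B) ⊓ (∃r.∃r.E ⊔ ¬D)) unsat w.r.t. T
   apply at x₀: E⊑∀r.∀r.¬E
   open: L(x₀) ⊇ {A, B, E, ¬D, ∀r.¬A, …}
2. Hence (E ⊓ B) ⊑ (∀r.∀r.¬E ⊓ D): not entailed.

No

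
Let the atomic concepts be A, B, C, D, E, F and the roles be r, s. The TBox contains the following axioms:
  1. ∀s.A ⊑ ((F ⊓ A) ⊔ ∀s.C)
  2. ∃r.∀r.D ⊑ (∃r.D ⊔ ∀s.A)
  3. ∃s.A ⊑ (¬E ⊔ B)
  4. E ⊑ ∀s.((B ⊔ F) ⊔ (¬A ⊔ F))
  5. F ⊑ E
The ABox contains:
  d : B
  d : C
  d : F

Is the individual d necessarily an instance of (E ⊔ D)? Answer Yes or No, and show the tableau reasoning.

1. d : (E ⊔ D)?  L(d) = {B, C, F} ∪ {(¬E ⊓ ¬D)}
   clash {E, ¬E} at d — d ∈ (E ⊔ D)
2. Hence d : (E ⊔ D): entailed.

Yes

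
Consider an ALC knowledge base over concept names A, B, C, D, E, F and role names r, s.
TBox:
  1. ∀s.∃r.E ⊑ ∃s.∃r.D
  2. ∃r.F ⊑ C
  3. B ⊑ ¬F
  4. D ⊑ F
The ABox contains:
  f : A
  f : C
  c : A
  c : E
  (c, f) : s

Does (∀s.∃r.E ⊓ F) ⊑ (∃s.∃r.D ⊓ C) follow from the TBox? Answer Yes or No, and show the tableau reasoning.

1. (∀s.∃r.E ⊓ F) ⊑ (∃s.∃r.D ⊓ C)  ⇔  ((∀s.∃r.E ⊓ F) ⊓ (∀s.∀r.¬D ⊔ ¬C)) unsat w.r.t. T
   apply at x₀: ∀s.∃r.E⊑∃s.∃r.D
   open: L(x₀) ⊇ {F, ¬B, ¬C, ∀r.¬F, ∀s.∃r.E, …} (+ ∃-successors)
2. Hence (∀s.∃r.E ⊓ F) ⊑ (∃s.∃r.D ⊓ C): not entailed.

No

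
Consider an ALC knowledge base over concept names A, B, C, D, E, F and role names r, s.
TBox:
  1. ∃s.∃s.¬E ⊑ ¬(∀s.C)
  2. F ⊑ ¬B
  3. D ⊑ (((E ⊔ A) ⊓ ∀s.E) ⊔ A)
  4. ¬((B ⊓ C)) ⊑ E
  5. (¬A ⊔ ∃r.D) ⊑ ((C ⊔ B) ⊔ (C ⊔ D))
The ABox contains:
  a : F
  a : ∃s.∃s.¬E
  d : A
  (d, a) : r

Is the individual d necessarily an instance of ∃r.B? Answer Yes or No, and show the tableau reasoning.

1. d : ∃r.B?  L(d) = {A} ∪ {∀r.¬B}
   open: L(d) ⊇ {A, B, C, ¬D, ¬F, …} — d ∉ ∃r.B possible
2. Hence d : ∃r.B: not entailed.

No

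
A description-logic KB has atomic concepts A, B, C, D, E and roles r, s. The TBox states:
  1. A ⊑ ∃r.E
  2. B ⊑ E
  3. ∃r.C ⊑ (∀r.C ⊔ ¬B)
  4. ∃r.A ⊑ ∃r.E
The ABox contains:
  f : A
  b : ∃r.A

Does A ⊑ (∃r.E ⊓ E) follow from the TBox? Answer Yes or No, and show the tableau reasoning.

1. A ⊑ (∃r.E ⊓ E)  ⇔  (A ⊓ (∀r.¬E ⊔ ¬E)) unsat w.r.t. T
   apply at x₀: A⊑∃r.E
   open: L(x₀) ⊇ {A, ¬B, ¬E, ∀r.¬C, ∃r.E} (+ ∃-successors)
2. Hence A ⊑ (∃r.E ⊓ E): not entailed.

No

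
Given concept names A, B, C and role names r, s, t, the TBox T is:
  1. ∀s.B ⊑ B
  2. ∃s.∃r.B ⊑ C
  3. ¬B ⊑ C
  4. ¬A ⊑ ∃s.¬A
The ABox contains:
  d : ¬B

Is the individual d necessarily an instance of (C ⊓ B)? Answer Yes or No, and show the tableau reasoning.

No

1. d : (C ⊓ B)?  L(d) = {¬B} ∪ {(¬C ⊔ ¬B)}
   apply at d: ¬B⊑C
   open: L(d) ⊇ {A, C, ¬B, ∃s.¬B} (+ ∃-successors) — d ∉ (C ⊓ B) possible
2. Hence d : (C ⊓ B): not entailed.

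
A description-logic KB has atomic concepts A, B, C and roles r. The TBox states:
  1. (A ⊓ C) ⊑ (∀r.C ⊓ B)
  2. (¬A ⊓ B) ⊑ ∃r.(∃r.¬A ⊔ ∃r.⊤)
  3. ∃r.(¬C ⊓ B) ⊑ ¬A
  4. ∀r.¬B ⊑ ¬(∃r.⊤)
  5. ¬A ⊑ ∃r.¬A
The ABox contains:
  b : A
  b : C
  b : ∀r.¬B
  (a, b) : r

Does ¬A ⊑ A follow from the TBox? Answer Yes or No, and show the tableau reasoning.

No

1. ¬A ⊑ A  ⇔  (¬A ⊓ ¬A) unsat w.r.t. T
   apply at x₀: ¬A⊑∃r.¬A
   open: L(x₀) ⊇ {¬A, ¬B, ∃r.B, ∃r.¬A} (+ ∃-successors)
2. Hence ¬A ⊑ A: not entailed.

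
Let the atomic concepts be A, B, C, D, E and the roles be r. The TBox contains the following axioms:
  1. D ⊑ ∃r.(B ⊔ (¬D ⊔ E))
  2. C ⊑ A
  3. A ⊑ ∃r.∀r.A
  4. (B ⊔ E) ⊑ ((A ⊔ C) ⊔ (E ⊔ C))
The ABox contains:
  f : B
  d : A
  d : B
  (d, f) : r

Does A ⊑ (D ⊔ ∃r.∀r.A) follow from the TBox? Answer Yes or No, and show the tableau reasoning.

Yes

1. A ⊑ (D ⊔ ∃r.∀r.A)  ⇔  (A ⊓ (¬D ⊓ ∀r.∃r.¬A)) unsat w.r.t. T
   all branches close; clash {A, ¬A} at an ∃-successor
2. Hence A ⊑ (D ⊔ ∃r.∀r.A): entailed.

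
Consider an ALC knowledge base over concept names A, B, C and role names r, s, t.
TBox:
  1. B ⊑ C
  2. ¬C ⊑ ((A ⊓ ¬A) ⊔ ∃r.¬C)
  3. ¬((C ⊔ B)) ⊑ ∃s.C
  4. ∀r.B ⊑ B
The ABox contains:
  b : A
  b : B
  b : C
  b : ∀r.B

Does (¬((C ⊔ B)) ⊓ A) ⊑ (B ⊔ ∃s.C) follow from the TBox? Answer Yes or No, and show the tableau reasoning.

1. (¬((C ⊔ B)) ⊓ A) ⊑ (B ⊔ ∃s.C)  ⇔  (((¬C ⊓ ¬B) ⊓ A) ⊓ (¬B ⊓ ∀s.¬C)) unsat w.r.t. T
   all branches close; clash {B, ¬B} at x₀
2. Hence (¬((C ⊔ B)) ⊓ A) ⊑ (B ⊔ ∃s.C): entailed.

Yes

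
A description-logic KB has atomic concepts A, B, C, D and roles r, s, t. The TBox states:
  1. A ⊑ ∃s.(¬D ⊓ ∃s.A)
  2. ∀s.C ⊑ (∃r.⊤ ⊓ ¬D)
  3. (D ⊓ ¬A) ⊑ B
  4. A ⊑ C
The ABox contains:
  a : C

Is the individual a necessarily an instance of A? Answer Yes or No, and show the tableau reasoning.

1. a : A?  L(a) = {C} ∪ {¬A}
   open: L(a) ⊇ {C, ¬A, ¬D, ∃s.¬C} (+ ∃-successors) — a ∉ A possible
2. Hence a : A: not entailed.

No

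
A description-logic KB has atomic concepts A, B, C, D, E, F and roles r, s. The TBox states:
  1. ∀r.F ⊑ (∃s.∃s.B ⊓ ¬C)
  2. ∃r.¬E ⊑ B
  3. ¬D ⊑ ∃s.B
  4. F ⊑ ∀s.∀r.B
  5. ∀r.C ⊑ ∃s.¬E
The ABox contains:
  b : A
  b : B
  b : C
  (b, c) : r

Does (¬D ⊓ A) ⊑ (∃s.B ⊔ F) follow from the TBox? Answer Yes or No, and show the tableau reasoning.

1. (¬D ⊓ A) ⊑ (∃s.B ⊔ F)  ⇔  ((¬D ⊓ A) ⊓ (∀s.¬B ⊓ ¬F)) unsat w.r.t. T
   all branches close; clash {B, ¬B} at an ∃-successor
2. Hence (¬D ⊓ A) ⊑ (∃s.B ⊔ F): entailed.

Yes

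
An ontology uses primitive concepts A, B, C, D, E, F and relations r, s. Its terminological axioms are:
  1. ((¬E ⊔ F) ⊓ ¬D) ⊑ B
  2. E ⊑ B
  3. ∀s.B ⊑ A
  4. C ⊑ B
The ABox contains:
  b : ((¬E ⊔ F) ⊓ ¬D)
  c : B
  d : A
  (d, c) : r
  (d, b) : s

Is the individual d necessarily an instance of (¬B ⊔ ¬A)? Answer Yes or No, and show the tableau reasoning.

1. d : (¬B ⊔ ¬A)?  L(d) = {A} ∪ {(B ⊓ A)}
   open: L(d) ⊇ {A, B} — d ∉ (¬B ⊔ ¬A) possible
2. Hence d : (¬B ⊔ ¬A): not entailed.

No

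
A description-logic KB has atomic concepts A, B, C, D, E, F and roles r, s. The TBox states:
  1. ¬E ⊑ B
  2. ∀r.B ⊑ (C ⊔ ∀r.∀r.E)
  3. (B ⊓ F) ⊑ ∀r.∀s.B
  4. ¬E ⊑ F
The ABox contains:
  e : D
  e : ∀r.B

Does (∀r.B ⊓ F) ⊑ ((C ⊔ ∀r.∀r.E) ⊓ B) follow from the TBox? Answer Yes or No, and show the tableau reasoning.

No

1. (∀r.B ⊓ F) ⊑ ((C ⊔ ∀r.∀r.E) ⊓ B)  ⇔  ((∀r.B ⊓ F) ⊓ ((¬C ⊓ ∃r.∃r.¬E) ⊔ ¬B)) unsat w.r.t. T
   apply at x₀: ∀r.B⊑(C ⊔ ∀r.∀r.E)
   open: L(x₀) ⊇ {C, E, F, ¬B, ∀r.B}
2. Hence (∀r.B ⊓ F) ⊑ ((C ⊔ ∀r.∀r.E) ⊓ B): not entailed.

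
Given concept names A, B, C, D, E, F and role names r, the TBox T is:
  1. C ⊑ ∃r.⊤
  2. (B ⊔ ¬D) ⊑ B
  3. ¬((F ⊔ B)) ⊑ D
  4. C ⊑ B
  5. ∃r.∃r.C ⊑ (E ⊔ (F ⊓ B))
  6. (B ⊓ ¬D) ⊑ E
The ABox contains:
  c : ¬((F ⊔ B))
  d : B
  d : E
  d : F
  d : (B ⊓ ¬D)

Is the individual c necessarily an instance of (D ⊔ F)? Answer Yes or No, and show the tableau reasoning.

Yes

1. c : (D ⊔ F)?  L(c) = {¬((F ⊔ B))} ∪ {(¬D ⊓ ¬F)}
   clash {D, ¬D} at c — c ∈ (D ⊔ F)
2. Hence c : (D ⊔ F): entailed.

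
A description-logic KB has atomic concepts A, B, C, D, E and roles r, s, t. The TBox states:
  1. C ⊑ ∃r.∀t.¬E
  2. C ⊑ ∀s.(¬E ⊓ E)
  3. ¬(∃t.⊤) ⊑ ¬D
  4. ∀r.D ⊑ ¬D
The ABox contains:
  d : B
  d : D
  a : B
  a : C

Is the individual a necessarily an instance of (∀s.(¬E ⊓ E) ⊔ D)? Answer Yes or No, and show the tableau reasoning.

1. a : (∀s.(¬E ⊓ E) ⊔ D)?  L(a) = {B, C} ∪ {(∃s.(E ⊔ ¬E) ⊓ ¬D)}
   clash {E, ¬E} at an ∃-successor — a ∈ (∀s.(¬E ⊓ E) ⊔ D)
2. Hence a : (∀s.(¬E ⊓ E) ⊔ D): entailed.

Yes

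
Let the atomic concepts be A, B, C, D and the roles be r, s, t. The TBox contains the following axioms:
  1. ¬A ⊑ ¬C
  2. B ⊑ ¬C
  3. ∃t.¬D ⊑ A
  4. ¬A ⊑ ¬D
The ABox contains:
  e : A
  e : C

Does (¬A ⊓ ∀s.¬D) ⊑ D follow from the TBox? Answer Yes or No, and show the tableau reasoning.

1. (¬A ⊓ ∀s.¬D) ⊑ D  ⇔  ((¬A ⊓ ∀s.¬D) ⊓ ¬D) unsat w.r.t. T
   apply at x₀: ¬A⊑¬C
   open: L(x₀) ⊇ {¬A, ¬C, ¬D, ∀s.¬D, ∀t.D}
2. Hence (¬A ⊓ ∀s.¬D) ⊑ D: not entailed.

No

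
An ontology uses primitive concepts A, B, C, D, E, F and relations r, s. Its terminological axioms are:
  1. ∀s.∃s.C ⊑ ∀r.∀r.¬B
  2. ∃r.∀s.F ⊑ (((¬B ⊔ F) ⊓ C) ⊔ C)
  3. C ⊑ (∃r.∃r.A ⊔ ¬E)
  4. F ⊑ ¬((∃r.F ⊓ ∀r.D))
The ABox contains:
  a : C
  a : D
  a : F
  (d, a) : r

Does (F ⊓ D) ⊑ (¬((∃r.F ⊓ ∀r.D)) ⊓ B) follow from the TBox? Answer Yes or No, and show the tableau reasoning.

No

1. (F ⊓ D) ⊑ (¬((∃r.F ⊓ ∀r.D)) ⊓ B)  ⇔  ((F ⊓ D) ⊓ ((∃r.F ⊓ ∀r.D) ⊔ ¬B)) unsat w.r.t. T
   apply at x₀: F⊑¬((∃r.F ⊓ ∀r.D))
   open: L(x₀) ⊇ {D, F, ¬B, ¬C, ∀r.¬F, …} (+ ∃-successors)
2. Hence (F ⊓ D) ⊑ (¬((∃r.F ⊓ ∀r.D)) ⊓ B): not entailed.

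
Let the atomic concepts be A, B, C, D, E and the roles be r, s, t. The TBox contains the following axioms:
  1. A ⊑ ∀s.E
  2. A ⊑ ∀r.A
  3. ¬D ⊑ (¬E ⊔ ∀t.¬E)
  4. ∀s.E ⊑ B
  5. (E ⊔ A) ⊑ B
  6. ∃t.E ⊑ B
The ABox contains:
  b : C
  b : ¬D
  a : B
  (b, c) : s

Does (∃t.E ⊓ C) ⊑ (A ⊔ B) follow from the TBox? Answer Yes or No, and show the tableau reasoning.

Yes

1. (∃t.E ⊓ C) ⊑ (A ⊔ B)  ⇔  ((∃t.E ⊓ C) ⊓ (¬A ⊓ ¬B)) unsat w.r.t. T
   all branches close; clash {B, ¬B} at x₀
2. Hence (∃t.E ⊓ C) ⊑ (A ⊔ B): entailed.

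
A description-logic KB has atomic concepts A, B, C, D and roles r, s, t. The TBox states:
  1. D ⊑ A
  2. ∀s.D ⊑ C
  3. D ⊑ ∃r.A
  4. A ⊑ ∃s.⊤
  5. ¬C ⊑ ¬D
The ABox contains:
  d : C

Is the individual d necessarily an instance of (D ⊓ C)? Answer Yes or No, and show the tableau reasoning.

1. d : (D ⊓ C)?  L(d) = {C} ∪ {(¬D ⊔ ¬C)}
   open: L(d) ⊇ {C, ¬A, ¬D} — d ∉ (D ⊓ C) possible
2. Hence d : (D ⊓ C): not entailed.

No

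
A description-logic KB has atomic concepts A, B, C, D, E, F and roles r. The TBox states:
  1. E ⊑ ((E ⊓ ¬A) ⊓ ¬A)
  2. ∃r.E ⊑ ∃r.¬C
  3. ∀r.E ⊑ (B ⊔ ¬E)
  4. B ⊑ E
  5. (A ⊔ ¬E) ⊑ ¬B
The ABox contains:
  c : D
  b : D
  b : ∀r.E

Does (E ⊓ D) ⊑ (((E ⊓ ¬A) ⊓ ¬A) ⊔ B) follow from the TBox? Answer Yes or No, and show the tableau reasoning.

1. (E ⊓ D) ⊑ (((E ⊓ ¬A) ⊓ ¬A) ⊔ B)  ⇔  ((E ⊓ D) ⊓ (((¬E ⊔ A) ⊔ A) ⊓ ¬B)) unsat w.r.t. T
   all branches close; clash {E, ¬E} at x₀
2. Hence (E ⊓ D) ⊑ (((E ⊓ ¬A) ⊓ ¬A) ⊔ B): entailed.

Yes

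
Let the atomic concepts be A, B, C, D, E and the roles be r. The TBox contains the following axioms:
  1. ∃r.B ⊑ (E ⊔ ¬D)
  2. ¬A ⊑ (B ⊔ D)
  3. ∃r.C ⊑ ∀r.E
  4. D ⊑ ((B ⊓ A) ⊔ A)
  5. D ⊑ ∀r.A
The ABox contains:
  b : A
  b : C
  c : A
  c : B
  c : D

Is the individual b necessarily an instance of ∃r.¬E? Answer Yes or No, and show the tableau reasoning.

1. b : ∃r.¬E?  L(b) = {A, C} ∪ {∀r.E}
   open: L(b) ⊇ {A, C, ¬D, ∀r.E, ∀r.¬B} — b ∉ ∃r.¬E possible
2. Hence b : ∃r.¬E: not entailed.

No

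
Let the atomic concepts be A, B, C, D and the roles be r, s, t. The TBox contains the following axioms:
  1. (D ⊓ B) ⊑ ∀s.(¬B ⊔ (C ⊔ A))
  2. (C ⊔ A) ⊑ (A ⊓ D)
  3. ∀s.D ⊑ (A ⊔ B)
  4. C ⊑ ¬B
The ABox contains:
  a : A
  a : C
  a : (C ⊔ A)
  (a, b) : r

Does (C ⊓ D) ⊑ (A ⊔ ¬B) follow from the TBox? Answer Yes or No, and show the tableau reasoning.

Yes

1. (C ⊓ D) ⊑ (A ⊔ ¬B)  ⇔  ((C ⊓ D) ⊓ (¬A ⊓ B)) unsat w.r.t. T
   all branches close; clash {B, ¬B} at x₀
2. Hence (C ⊓ D) ⊑ (A ⊔ ¬B): entailed.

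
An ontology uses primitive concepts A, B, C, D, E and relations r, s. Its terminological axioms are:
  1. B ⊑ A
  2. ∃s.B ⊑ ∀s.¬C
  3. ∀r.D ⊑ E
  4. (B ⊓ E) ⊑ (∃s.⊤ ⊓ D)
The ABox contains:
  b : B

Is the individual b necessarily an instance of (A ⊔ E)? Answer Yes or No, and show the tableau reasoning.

Yes

1. b : (A ⊔ E)?  L(b) = {B} ∪ {(¬A ⊓ ¬E)}
   clash {A, ¬A} at b — b ∈ (A ⊔ E)
2. Hence b : (A ⊔ E): entailed.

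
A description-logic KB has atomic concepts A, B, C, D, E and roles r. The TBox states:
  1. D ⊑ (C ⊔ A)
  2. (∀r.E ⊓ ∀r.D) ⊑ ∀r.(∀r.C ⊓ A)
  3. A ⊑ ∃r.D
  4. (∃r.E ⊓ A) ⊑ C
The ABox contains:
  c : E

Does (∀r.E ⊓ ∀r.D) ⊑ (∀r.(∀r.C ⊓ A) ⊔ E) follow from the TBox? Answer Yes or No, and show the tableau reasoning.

Yes

1. (∀r.E ⊓ ∀r.D) ⊑ (∀r.(∀r.C ⊓ A) ⊔ E)  ⇔  ((∀r.E ⊓ ∀r.D) ⊓ (∃r.(∃r.¬C ⊔ ¬A) ⊓ ¬E)) unsat w.r.t. T
   all branches close; clash {A, ¬A} at an ∃-successor
2. Hence (∀r.E ⊓ ∀r.D) ⊑ (∀r.(∀r.C ⊓ A) ⊔ E): entailed.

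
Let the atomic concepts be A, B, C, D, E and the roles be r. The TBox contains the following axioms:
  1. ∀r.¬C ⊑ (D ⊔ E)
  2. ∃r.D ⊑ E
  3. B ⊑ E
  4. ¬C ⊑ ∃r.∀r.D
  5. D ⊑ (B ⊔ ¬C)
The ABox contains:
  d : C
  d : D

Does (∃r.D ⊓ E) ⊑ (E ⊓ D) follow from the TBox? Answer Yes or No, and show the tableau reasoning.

No

1. (∃r.D ⊓ E) ⊑ (E ⊓ D)  ⇔  ((∃r.D ⊓ E) ⊓ (¬E ⊔ ¬D)) unsat w.r.t. T
   open: L(x₀) ⊇ {C, E, ¬D, ∃r.C, ∃r.D} (+ ∃-successors)
2. Hence (∃r.D ⊓ E) ⊑ (E ⊓ D): not entailed.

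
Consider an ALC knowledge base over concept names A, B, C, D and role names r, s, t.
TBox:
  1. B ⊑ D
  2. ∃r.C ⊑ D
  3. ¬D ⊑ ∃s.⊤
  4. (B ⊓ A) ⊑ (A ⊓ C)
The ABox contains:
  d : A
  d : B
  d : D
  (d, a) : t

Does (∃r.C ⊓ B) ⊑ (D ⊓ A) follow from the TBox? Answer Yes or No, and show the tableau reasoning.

1. (∃r.C ⊓ B) ⊑ (D ⊓ A)  ⇔  ((∃r.C ⊓ B) ⊓ (¬D ⊔ ¬A)) unsat w.r.t. T
   apply at x₀: B⊑D; ∃r.C⊑D
   open: L(x₀) ⊇ {B, D, ¬A, ∃r.C} (+ ∃-successors)
2. Hence (∃r.C ⊓ B) ⊑ (D ⊓ A): not entailed.

No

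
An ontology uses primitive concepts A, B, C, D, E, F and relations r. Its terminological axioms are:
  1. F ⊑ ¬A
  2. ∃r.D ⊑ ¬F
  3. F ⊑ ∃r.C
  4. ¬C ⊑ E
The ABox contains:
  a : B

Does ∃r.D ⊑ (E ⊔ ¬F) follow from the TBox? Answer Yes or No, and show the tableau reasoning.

Yes

1. ∃r.D ⊑ (E ⊔ ¬F)  ⇔  (∃r.D ⊓ (¬E ⊓ F)) unsat w.r.t. T
   all branches close; clash {E, ¬E} at x₀
2. Hence ∃r.D ⊑ (E ⊔ ¬F): entailed.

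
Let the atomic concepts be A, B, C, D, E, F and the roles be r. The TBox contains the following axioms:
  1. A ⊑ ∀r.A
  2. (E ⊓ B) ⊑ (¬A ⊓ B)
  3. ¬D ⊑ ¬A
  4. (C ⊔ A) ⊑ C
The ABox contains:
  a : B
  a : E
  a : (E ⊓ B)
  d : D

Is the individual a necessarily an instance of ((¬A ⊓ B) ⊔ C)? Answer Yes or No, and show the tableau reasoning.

1. a : ((¬A ⊓ B) ⊔ C)?  L(a) = {B, E, (E ⊓ B)} ∪ {((A ⊔ ¬B) ⊓ ¬C)}
   clash {B, ¬B} at a — a ∈ ((¬A ⊓ B) ⊔ C)
2. Hence a : ((¬A ⊓ B) ⊔ C): entailed.

Yes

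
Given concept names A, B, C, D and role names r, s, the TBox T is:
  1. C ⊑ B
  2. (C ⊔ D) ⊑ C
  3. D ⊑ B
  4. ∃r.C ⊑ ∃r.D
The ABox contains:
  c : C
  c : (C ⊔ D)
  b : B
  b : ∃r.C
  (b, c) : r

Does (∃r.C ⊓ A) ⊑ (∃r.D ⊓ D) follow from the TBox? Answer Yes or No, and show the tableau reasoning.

No

1. (∃r.C ⊓ A) ⊑ (∃r.D ⊓ D)  ⇔  ((∃r.C ⊓ A) ⊓ (∀r.¬D ⊔ ¬D)) unsat w.r.t. T
   apply at x₀: ∃r.C⊑∃r.D
   open: L(x₀) ⊇ {A, ¬C, ¬D, ∃r.C, ∃r.D} (+ ∃-successors)
2. Hence (∃r.C ⊓ A) ⊑ (∃r.D ⊓ D): not entailed.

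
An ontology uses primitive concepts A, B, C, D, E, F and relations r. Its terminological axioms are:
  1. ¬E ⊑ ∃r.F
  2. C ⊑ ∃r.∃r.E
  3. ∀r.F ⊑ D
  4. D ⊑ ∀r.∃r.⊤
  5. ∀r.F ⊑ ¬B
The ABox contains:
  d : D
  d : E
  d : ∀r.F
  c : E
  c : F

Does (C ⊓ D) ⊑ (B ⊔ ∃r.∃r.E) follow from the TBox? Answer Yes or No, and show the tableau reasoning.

Yes

1. (C ⊓ D) ⊑ (B ⊔ ∃r.∃r.E)  ⇔  ((C ⊓ D) ⊓ (¬B ⊓ ∀r.∀r.¬E)) unsat w.r.t. T
   all branches close; clash {E, ¬E} at an ∃-successor
2. Hence (C ⊓ D) ⊑ (B ⊔ ∃r.∃r.E): entailed.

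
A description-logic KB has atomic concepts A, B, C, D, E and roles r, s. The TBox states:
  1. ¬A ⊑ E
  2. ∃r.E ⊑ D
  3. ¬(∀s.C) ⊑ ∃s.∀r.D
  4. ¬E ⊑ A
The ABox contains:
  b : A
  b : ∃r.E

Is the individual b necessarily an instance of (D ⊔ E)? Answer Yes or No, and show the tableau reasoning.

1. b : (D ⊔ E)?  L(b) = {A, ∃r.E} ∪ {(¬D ⊓ ¬E)}
   clash {D, ¬D} at b — b ∈ (D ⊔ E)
2. Hence b : (D ⊔ E): entailed.

Yes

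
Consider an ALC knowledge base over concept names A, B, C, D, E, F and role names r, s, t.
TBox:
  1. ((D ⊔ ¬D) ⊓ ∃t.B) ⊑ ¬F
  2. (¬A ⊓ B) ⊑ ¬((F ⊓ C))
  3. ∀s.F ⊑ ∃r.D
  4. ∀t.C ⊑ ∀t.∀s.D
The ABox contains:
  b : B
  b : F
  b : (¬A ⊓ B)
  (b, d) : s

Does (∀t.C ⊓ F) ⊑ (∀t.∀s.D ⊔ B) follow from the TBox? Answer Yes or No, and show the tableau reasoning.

1. (∀t.C ⊓ F) ⊑ (∀t.∀s.D ⊔ B)  ⇔  ((∀t.C ⊓ F) ⊓ (∃t.∃s.¬D ⊓ ¬B)) unsat w.r.t. T
   all branches close; clash {F, ¬F} at x₀
2. Hence (∀t.C ⊓ F) ⊑ (∀t.∀s.D ⊔ B): entailed.

Yes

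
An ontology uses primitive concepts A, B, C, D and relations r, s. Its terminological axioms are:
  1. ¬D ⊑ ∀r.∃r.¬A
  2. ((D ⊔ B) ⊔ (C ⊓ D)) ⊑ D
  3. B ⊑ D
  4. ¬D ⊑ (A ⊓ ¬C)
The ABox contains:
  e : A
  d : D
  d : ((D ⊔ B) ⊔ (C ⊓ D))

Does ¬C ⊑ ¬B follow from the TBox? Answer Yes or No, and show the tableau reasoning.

1. ¬C ⊑ ¬B  ⇔  (¬C ⊓ B) unsat w.r.t. T
   apply at x₀: B⊑D
   open: L(x₀) ⊇ {B, D, ¬C}
2. Hence ¬C ⊑ ¬B: not entailed.

No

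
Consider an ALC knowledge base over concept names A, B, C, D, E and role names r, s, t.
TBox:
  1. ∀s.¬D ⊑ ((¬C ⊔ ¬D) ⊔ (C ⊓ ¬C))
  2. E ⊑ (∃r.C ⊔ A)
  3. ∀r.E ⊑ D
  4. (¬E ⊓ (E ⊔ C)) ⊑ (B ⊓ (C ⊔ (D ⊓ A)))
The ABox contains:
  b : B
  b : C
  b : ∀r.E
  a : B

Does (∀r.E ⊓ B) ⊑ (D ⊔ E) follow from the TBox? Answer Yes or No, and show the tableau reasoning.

1. (∀r.E ⊓ B) ⊑ (D ⊔ E)  ⇔  ((∀r.E ⊓ B) ⊓ (¬D ⊓ ¬E)) unsat w.r.t. T
   all branches close; clash {D, ¬D} at x₀
2. Hence (∀r.E ⊓ B) ⊑ (D ⊔ E): entailed.

Yes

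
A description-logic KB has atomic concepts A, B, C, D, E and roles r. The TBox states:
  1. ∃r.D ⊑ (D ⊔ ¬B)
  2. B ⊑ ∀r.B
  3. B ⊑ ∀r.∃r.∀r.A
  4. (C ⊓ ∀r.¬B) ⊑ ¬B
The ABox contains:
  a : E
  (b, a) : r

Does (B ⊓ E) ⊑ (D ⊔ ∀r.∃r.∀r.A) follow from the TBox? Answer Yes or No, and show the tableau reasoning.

1. (B ⊓ E) ⊑ (D ⊔ ∀r.∃r.∀r.A)  ⇔  ((B ⊓ E) ⊓ (¬D ⊓ ∃r.∀r.∃r.¬A)) unsat w.r.t. T
   all branches close; clash {B, ¬B} at x₀
2. Hence (B ⊓ E) ⊑ (D ⊔ ∀r.∃r.∀r.A): entailed.

Yes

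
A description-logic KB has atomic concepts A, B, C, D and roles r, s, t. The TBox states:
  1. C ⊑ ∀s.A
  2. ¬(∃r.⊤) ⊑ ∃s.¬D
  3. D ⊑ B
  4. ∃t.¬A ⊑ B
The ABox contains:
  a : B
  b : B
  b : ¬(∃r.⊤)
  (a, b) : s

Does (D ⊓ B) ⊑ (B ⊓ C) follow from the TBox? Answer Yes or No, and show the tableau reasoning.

No

1. (D ⊓ B) ⊑ (B ⊓ C)  ⇔  ((D ⊓ B) ⊓ (¬B ⊔ ¬C)) unsat w.r.t. T
   open: L(x₀) ⊇ {B, D, ¬C, ∃r.⊤} (+ ∃-successors)
2. Hence (D ⊓ B) ⊑ (B ⊓ C): not entailed.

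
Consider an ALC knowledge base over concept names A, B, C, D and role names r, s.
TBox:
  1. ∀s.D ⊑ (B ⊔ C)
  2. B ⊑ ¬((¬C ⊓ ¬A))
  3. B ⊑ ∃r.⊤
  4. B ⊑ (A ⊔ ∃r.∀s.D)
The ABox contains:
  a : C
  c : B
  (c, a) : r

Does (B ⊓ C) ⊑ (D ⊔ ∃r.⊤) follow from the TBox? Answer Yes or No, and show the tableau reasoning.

1. (B ⊓ C) ⊑ (D ⊔ ∃r.⊤)  ⇔  ((B ⊓ C) ⊓ (¬D ⊓ ∀r.⊥)) unsat w.r.t. T
   all branches close; clash ⊥ at an ∃-successor
2. Hence (B ⊓ C) ⊑ (D ⊔ ∃r.⊤): entailed.

Yes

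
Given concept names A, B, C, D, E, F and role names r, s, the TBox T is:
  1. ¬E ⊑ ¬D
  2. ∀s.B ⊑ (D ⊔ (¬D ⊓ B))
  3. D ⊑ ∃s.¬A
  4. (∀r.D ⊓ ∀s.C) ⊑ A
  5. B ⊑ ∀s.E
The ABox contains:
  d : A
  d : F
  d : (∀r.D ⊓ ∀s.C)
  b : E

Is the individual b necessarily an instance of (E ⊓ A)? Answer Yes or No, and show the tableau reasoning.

No

1. b : (E ⊓ A)?  L(b) = {E} ∪ {(¬E ⊔ ¬A)}
   open: L(b) ⊇ {E, ¬A, ¬B, ¬D, ∃r.¬D, …} (+ ∃-successors) — b ∉ (E ⊓ A) possible
2. Hence b : (E ⊓ A): not entailed.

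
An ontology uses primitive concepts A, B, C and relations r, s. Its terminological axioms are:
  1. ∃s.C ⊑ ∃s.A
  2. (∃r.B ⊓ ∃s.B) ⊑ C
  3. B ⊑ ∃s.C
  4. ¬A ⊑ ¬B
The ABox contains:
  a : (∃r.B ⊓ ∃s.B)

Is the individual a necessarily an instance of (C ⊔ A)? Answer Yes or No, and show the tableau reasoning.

1. a : (C ⊔ A)?  L(a) = {(∃r.B ⊓ ∃s.B)} ∪ {(¬C ⊓ ¬A)}
   clash {C, ¬C} at a — a ∈ (C ⊔ A)
2. Hence a : (C ⊔ A): entailed.

Yes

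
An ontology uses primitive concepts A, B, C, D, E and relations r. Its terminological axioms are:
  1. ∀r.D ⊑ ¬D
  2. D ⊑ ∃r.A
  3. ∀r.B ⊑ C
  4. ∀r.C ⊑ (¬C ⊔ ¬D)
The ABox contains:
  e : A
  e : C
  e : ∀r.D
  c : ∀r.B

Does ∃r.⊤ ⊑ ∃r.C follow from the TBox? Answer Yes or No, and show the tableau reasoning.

No

1. ∃r.⊤ ⊑ ∃r.C  ⇔  (∃r.⊤ ⊓ ∀r.¬C) unsat w.r.t. T
   open: L(x₀) ⊇ {¬D, ∀r.¬C, ∃r.¬B, ∃r.¬C, ∃r.⊤} (+ ∃-successors)
2. Hence ∃r.⊤ ⊑ ∃r.C: not entailed.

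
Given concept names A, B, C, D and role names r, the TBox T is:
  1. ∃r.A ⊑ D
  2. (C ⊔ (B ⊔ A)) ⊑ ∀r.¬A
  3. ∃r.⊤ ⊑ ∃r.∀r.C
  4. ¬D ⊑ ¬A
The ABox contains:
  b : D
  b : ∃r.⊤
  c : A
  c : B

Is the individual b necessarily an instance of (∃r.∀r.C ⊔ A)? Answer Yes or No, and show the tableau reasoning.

Yes

1. b : (∃r.∀r.C ⊔ A)?  L(b) = {D, ∃r.⊤} ∪ {(∀r.∃r.¬C ⊓ ¬A)}
   clash {C, ¬C} at an ∃-successor — b ∈ (∃r.∀r.C ⊔ A)
2. Hence b : (∃r.∀r.C ⊔ A): entailed.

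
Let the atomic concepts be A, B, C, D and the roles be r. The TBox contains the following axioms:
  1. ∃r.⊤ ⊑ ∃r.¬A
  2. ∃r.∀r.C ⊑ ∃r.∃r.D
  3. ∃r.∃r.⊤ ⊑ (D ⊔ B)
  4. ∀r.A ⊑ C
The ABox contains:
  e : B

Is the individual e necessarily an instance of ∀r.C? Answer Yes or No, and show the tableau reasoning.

1. e : ∀r.C?  L(e) = {B} ∪ {∃r.¬C}
   open: L(e) ⊇ {B, ∀r.∃r.¬C, ∃r.¬A, ∃r.¬C} (+ ∃-successors) — e ∉ ∀r.C possible
2. Hence e : ∀r.C: not entailed.

No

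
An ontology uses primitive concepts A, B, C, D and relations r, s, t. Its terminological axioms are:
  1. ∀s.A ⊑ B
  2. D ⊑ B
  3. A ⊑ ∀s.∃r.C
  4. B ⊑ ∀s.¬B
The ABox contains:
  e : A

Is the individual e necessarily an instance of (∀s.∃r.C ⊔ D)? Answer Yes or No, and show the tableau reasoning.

1. e : (∀s.∃r.C ⊔ D)?  L(e) = {A} ∪ {(∃s.∀r.¬C ⊓ ¬D)}
   clash {B, ¬B} at an ∃-successor — e ∈ (∀s.∃r.C ⊔ D)
2. Hence e : (∀s.∃r.C ⊔ D): entailed.

Yes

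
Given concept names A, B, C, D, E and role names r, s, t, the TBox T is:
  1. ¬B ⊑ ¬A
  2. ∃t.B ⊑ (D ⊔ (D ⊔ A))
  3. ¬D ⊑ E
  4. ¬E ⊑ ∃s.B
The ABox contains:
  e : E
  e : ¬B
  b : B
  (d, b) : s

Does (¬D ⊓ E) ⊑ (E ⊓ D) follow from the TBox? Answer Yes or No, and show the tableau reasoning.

1. (¬D ⊓ E) ⊑ (E ⊓ D)  ⇔  ((¬D ⊓ E) ⊓ (¬E ⊔ ¬D)) unsat w.r.t. T
   open: L(x₀) ⊇ {B, E, ¬D, ∀t.¬B}
2. Hence (¬D ⊓ E) ⊑ (E ⊓ D): not entailed.

No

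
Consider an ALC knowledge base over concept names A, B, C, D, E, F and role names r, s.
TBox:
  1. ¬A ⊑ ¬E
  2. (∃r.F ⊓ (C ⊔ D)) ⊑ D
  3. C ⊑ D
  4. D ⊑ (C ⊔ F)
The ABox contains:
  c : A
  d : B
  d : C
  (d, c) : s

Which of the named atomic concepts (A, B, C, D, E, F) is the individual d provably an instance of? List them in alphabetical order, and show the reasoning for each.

{B, C, D}

1. d : A?  L(d) = {B, C} ∪ {¬A}
   apply at d: ¬A⊑¬E; C⊑D
   open: L(d) ⊇ {B, C, D, ¬A, ¬E} — d ∉ A possible
2. d : B?  L(d) = {B, C} ∪ {¬B}
   clash {B, ¬B} at d — d ∈ B
3. d : C?  L(d) = {B, C} ∪ {¬C}
   clash {C, ¬C} at d — d ∈ C
4. d : D?  L(d) = {B, C} ∪ {¬D}
   clash {D, ¬D} at d — d ∈ D
5. d : E?  L(d) = {B, C} ∪ {¬E}
   apply at d: C⊑D
   open: L(d) ⊇ {B, C, D, ¬E} — d ∉ E possible
6. d : F?  L(d) = {B, C} ∪ {¬F}
   apply at d: C⊑D
   open: L(d) ⊇ {A, B, C, D, ¬F} — d ∉ F possible
7. Entailed for d: {B, C, D}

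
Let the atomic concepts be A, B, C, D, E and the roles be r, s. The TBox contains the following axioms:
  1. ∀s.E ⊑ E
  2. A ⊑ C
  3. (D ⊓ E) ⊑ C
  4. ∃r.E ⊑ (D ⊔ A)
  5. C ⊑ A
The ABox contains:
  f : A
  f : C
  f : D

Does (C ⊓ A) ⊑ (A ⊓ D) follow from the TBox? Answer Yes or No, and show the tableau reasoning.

1. (C ⊓ A) ⊑ (A ⊓ D)  ⇔  ((C ⊓ A) ⊓ (¬A ⊔ ¬D)) unsat w.r.t. T
   open: L(x₀) ⊇ {A, C, ¬D, ∀r.¬E, ∃s.¬E} (+ ∃-successors)
2. Hence (C ⊓ A) ⊑ (A ⊓ D): not entailed.

No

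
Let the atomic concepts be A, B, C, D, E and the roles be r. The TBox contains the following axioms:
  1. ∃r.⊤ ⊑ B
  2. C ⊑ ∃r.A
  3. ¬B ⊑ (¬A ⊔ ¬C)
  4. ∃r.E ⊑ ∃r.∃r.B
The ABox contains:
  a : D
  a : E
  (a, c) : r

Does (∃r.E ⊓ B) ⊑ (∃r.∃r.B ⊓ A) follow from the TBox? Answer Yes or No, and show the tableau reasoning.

1. (∃r.E ⊓ B) ⊑ (∃r.∃r.B ⊓ A)  ⇔  ((∃r.E ⊓ B) ⊓ (∀r.∀r.¬B ⊔ ¬A)) unsat w.r.t. T
   apply at x₀: ∃r.E⊑∃r.∃r.B
   open: L(x₀) ⊇ {B, ¬A, ¬C, ∃r.E, ∃r.∃r.B} (+ ∃-successors)
2. Hence (∃r.E ⊓ B) ⊑ (∃r.∃r.B ⊓ A): not entailed.

No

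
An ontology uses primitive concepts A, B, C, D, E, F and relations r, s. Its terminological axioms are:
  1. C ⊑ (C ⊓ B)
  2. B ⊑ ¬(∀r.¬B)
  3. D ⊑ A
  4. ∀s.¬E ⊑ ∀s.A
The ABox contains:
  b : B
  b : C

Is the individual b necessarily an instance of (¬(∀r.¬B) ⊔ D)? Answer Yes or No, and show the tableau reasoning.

Yes

1. b : (¬(∀r.¬B) ⊔ D)?  L(b) = {B, C} ∪ {(∀r.¬B ⊓ ¬D)}
   clash {B, ¬B} at an ∃-successor — b ∈ (¬(∀r.¬B) ⊔ D)
2. Hence b : (¬(∀r.¬B) ⊔ D): entailed.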